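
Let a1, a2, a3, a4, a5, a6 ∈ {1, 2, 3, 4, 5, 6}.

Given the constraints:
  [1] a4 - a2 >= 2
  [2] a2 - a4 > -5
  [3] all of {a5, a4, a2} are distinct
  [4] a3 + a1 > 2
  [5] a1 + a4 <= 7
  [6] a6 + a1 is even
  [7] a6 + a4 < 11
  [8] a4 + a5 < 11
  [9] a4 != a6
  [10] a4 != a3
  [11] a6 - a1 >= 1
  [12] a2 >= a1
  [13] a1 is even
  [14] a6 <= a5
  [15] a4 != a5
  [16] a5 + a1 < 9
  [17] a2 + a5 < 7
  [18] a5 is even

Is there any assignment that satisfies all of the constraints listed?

Satisfiable

Setting (a1, a2, a3, a4, a5, a6) = (2, 2, 3, 5, 4, 4) satisfies everything: constraint 1: a4 - a2 = 3; constraint 2: a2 - a4 = -3, and the others follow.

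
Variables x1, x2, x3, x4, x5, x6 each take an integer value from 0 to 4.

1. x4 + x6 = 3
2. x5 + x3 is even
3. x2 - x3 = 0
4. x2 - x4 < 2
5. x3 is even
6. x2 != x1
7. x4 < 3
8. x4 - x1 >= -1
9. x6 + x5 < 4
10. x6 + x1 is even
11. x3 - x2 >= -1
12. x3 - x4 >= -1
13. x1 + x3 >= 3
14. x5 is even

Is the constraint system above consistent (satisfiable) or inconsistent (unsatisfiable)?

Satisfiable

Try x1 = 1, x2 = 2, x3 = 2, x4 = 2, x5 = 2, x6 = 1.
Check constraint 1: x4 + x6 = 3; constraint 3: x2 - x3 = 0; constraint 4: x2 - x4 = 0. The remaining constraints are straightforward to verify.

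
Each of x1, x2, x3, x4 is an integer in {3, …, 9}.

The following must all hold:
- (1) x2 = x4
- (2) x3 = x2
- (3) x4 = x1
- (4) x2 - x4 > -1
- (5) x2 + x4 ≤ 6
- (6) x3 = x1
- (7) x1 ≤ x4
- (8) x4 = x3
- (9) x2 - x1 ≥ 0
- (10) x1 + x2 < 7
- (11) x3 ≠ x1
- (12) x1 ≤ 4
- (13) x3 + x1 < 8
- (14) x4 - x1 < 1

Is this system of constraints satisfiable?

Unsatisfiable

From constraints 1, 2, and 3, x3 = x2 = x4 = x1, so x3 = x1. But constraint 11 says x3 ≠ x1. Contradiction.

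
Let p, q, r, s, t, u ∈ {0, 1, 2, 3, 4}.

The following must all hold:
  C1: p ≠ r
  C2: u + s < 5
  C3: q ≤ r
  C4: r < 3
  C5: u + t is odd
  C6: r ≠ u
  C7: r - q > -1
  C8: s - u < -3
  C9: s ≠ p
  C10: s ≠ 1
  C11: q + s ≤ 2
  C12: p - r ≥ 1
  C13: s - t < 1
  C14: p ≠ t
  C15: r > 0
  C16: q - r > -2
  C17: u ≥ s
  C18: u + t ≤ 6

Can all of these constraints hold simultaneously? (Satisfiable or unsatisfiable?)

Satisfiable

The assignment p = 4, q = 1, r = 1, s = 0, t = 1, u = 4 works:
  constraint 2 holds since u + s = 4.
  constraint 7 holds since r - q = 0.
  constraint 8 holds since s - u = -4.
The rest check out directly.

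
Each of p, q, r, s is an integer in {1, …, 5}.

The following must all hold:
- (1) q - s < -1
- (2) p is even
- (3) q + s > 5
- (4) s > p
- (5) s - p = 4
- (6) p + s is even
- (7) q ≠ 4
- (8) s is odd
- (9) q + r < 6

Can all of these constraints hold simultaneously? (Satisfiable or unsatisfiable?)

Unsatisfiable

Constraint 2 makes p even and constraint 8 makes s odd, so p + s must be odd. Constraint 6 says p + s is even — contradiction.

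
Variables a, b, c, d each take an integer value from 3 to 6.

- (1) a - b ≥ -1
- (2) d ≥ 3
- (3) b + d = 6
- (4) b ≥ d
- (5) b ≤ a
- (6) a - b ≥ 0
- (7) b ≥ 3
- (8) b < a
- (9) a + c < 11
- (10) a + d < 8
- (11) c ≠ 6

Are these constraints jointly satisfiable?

Satisfiable

Take a = 4, b = 3, c = 5, d = 3. Then constraint 1: a - b = 1; constraint 3: b + d = 6; constraint 6: a - b = 1, and every other listed constraint is also met.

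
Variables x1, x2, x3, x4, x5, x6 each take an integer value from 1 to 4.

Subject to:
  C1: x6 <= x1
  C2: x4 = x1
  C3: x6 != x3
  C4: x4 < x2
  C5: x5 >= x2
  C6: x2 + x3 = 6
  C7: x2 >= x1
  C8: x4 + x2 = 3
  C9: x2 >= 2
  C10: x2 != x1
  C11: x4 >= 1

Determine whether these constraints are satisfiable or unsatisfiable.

Take x1 = 1, x2 = 2, x3 = 4, x4 = 1, x5 = 2, x6 = 1. Then constraint 1: x6 = 1, x1 = 1; constraint 6: x2 + x3 = 6; constraint 8: x4 + x2 = 3, and every other listed constraint is also met.

Satisfiable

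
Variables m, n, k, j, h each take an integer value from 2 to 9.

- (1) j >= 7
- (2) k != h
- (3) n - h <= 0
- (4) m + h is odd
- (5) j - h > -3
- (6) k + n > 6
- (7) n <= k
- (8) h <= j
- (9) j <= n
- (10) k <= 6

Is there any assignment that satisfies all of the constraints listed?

From constraints 1 and 9: n ≥ j and j ≥ 7, so n ≥ 7. From constraints 7 and 10: n ≤ k and k ≤ 6, so n ≤ 6. But 6 < 7, so no value of n works.

Unsatisfiable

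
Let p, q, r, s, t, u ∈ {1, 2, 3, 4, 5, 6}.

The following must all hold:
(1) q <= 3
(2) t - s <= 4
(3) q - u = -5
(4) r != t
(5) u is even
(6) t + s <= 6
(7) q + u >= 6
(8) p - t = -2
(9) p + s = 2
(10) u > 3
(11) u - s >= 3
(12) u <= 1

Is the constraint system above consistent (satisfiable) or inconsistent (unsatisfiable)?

Unsatisfiable

From constraint 1: q ≤ 3. From constraint 12: u ≤ 1. Hence q + u ≤ 4. But constraint 7 requires q + u ≥ 6, and 6 > 4. Contradiction.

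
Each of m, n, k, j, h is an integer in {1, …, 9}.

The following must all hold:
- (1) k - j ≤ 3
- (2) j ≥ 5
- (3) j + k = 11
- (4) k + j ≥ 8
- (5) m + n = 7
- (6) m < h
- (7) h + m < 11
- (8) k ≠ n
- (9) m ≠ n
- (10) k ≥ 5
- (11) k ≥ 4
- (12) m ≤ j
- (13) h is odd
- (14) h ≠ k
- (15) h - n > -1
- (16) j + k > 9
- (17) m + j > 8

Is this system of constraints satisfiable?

The assignment m = 4, n = 3, k = 6, j = 5, h = 5 works:
  constraint 1 holds since k - j = 1.
  constraint 3 holds since j + k = 11.
The rest check out directly.

Satisfiable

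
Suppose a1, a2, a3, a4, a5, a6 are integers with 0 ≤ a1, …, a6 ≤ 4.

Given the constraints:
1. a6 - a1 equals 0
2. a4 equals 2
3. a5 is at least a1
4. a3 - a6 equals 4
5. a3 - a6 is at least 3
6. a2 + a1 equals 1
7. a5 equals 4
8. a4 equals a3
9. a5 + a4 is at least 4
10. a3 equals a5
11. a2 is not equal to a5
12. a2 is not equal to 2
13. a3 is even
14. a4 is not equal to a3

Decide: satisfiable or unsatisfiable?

Constraint 2 fixes a4 = 2 and constraint 7 fixes a5 = 4. Constraints 8 and 10 give a4 = a3 = a5, so a4 = a5. But 2 ≠ 4 — contradiction.

Unsatisfiable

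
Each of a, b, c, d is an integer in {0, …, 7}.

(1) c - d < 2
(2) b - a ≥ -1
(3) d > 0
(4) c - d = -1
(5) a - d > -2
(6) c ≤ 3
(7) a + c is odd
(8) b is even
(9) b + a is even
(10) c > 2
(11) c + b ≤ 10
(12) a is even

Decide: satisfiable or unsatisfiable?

One satisfying assignment is a = 4, b = 4, c = 3, d = 4.
For the less obvious constraints — constraint 1: c - d = -1; constraint 2: b - a = 0; constraint 4: c - d = -1 — and the others hold by inspection.

Satisfiable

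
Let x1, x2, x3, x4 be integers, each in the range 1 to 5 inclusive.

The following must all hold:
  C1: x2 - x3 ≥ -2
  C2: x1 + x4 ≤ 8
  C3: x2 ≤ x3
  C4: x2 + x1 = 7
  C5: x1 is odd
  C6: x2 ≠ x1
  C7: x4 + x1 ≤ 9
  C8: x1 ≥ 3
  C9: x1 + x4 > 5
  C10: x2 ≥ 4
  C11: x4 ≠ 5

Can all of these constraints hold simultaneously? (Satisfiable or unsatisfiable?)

Satisfiable

Setting (x1, x2, x3, x4) = (3, 4, 5, 3) satisfies everything: constraint 1: x2 - x3 = -1; constraint 2: x1 + x4 = 6, and the others follow.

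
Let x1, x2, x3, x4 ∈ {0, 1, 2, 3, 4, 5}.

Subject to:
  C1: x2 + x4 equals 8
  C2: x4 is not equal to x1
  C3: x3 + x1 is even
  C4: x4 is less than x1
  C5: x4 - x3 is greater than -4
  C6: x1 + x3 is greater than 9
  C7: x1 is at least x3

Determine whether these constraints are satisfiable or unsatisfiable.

Satisfiable

Try x1 = 5, x2 = 4, x3 = 5, x4 = 4.
Check constraint 1: x2 + x4 = 8; constraint 5: x4 - x3 = -1. The remaining constraints are straightforward to verify.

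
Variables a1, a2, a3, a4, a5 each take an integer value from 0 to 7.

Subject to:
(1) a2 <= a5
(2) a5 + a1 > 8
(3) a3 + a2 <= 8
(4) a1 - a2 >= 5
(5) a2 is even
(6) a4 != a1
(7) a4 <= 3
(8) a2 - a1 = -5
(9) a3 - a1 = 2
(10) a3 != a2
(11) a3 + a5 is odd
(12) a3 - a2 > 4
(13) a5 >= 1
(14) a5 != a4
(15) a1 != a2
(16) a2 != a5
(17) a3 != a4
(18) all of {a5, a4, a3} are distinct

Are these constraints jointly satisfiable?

Satisfiable

Setting (a1, a2, a3, a4, a5) = (5, 0, 7, 0, 4) satisfies everything: constraint 2: a5 + a1 = 9; constraint 3: a3 + a2 = 7; constraint 4: a1 - a2 = 5, and the others follow.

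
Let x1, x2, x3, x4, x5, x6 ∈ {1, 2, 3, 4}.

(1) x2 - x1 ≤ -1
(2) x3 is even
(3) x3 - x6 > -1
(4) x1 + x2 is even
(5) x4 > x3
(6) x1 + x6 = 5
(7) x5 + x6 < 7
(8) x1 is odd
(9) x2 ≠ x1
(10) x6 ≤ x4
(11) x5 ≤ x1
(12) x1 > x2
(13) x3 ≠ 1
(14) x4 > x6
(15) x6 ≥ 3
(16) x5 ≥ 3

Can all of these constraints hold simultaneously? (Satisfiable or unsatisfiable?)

Unsatisfiable

From constraints 11 and 16: x1 ≥ x5 ≥ 3. From constraint 15: x6 ≥ 3. Hence x1 + x6 ≥ 6. But constraint 6 requires x1 + x6 = 5, and 5 < 6. Contradiction.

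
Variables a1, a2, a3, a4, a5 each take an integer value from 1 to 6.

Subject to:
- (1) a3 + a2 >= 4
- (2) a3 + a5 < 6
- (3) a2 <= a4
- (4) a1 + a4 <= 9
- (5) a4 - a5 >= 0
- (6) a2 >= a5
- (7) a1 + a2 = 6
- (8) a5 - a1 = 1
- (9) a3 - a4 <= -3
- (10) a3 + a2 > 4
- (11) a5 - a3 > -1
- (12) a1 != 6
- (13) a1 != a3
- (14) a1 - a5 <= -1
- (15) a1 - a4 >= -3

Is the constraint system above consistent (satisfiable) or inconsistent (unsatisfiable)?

Take a1 = 2, a2 = 4, a3 = 1, a4 = 4, a5 = 3. Then constraint 1: a3 + a2 = 5; constraint 2: a3 + a5 = 4, and every other listed constraint is also met.

Satisfiable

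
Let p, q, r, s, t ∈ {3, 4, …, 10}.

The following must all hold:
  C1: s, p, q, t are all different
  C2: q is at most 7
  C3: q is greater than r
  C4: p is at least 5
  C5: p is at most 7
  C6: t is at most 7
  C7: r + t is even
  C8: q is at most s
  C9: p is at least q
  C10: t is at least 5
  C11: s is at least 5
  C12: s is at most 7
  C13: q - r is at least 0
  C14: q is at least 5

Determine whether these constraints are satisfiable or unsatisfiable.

Unsatisfiable

Constraints 2, 4, 5, 6, 10, 11, 12, and 14 confine each of s, p, q, t to the 3 values {5, …, 7}.
Constraint 1 requires all 4 of them to be distinct, but only 3 values are available — impossible by the pigeonhole principle.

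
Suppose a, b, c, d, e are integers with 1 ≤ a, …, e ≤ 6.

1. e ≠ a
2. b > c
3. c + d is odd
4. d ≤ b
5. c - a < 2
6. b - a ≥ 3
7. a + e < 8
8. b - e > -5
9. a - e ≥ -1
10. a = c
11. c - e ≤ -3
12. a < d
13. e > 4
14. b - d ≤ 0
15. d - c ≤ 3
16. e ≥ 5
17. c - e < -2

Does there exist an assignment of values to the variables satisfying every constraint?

Unsatisfiable

Constraints 6, 9, 11, 14, and 15 give c − d ≥ -3, d − b ≥ 0, b − a ≥ 3, a − e ≥ -1, e − c ≥ 3.
Adding all 5 inequalities: the left sides telescope to 0, and the right sides sum to (-3) + 0 + 3 + (-1) + 3 = 2. So 0 ≥ 2, which is false.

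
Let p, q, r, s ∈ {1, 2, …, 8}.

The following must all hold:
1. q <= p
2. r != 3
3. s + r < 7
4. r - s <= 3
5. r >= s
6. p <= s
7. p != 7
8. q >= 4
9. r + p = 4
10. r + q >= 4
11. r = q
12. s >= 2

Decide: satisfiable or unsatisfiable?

Unsatisfiable

From constraints 5 and 12: r ≥ s ≥ 2. From constraints 1 and 8: p ≥ q ≥ 4. Hence r + p ≥ 6. But constraint 9 requires r + p = 4, and 4 < 6. Contradiction.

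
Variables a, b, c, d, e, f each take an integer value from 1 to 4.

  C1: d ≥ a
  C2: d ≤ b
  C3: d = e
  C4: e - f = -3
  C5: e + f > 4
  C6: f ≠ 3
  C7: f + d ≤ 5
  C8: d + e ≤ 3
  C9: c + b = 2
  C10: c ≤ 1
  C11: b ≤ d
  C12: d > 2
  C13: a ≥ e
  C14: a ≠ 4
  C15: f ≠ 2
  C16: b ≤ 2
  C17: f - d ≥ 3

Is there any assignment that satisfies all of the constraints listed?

From constraint 12: d ≥ 3. From constraints 2 and 16: d ≤ b and b ≤ 2, so d ≤ 2. But 2 < 3, so no value of d works.

Unsatisfiable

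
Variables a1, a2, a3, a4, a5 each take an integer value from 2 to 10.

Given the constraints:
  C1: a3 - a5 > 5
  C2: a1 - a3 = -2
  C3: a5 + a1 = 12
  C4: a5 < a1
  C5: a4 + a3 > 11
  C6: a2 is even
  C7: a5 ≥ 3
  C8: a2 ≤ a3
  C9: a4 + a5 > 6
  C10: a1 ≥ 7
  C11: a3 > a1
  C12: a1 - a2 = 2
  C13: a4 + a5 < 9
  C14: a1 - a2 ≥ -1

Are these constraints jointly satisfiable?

Satisfiable

The assignment a1 = 8, a2 = 6, a3 = 10, a4 = 3, a5 = 4 works:
  constraint 1 holds since a3 - a5 = 6.
  constraint 2 holds since a1 - a3 = -2.
The rest check out directly.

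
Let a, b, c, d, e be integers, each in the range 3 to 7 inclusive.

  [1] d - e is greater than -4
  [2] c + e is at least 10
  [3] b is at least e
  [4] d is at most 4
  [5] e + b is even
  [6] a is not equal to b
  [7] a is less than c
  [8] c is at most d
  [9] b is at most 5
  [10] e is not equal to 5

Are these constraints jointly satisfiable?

From constraints 4 and 8: c ≤ d ≤ 4. From constraints 3 and 9: e ≤ b ≤ 5. Hence c + e ≤ 9. But constraint 2 requires c + e ≥ 10, and 10 > 9. Contradiction.

Unsatisfiable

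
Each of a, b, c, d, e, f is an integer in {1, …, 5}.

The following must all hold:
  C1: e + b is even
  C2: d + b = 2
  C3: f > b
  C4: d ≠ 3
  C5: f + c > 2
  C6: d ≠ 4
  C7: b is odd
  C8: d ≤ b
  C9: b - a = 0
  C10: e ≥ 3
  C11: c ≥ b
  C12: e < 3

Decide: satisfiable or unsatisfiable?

From constraint 10: e ≥ 3. From constraint 12: e ≤ 2. But 2 < 3, so no value of e works.

Unsatisfiable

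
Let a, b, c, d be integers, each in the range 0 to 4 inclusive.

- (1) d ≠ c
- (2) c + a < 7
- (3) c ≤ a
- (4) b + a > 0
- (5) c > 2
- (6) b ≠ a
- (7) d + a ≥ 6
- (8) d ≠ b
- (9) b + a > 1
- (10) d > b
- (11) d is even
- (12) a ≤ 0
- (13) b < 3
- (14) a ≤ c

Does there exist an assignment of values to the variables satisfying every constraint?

From constraint 5: c ≥ 3. From constraints 3 and 12: c ≤ a and a ≤ 0, so c ≤ 0. But 0 < 3, so no value of c works.

Unsatisfiable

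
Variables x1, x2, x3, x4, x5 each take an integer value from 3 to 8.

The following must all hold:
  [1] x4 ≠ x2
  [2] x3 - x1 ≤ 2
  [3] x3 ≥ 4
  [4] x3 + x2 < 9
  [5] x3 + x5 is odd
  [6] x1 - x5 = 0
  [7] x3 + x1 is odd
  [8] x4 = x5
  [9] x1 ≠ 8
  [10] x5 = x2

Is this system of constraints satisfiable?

From constraints 8 and 10, x4 = x5 = x2, so x4 = x2. But constraint 1 says x4 ≠ x2. Contradiction.

Unsatisfiable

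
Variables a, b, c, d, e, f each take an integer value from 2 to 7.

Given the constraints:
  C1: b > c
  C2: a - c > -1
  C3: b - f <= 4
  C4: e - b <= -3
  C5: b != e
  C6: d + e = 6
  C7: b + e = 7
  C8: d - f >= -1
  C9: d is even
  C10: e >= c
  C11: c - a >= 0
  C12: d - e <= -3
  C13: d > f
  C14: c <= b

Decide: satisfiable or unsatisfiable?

Unsatisfiable

Constraints 3, 4, 8, and 12 give d − f ≥ -1, f − b ≥ -4, b − e ≥ 3, e − d ≥ 3.
Adding all 4 inequalities: the left sides telescope to 0, and the right sides sum to (-1) + (-4) + 3 + 3 = 1. So 0 ≥ 1, which is false.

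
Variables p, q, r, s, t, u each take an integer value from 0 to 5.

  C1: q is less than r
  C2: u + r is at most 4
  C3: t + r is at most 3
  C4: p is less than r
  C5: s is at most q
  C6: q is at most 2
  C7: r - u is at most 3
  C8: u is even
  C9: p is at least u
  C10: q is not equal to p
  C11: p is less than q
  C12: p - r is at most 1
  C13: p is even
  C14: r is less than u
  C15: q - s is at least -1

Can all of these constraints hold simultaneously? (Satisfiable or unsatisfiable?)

Unsatisfiable

Constraints 1, 9, 11, and 14 give u ≤ p, p < q, q < r, r < u. Chaining: u ≤ p < q < r < u, which forces u < u — impossible.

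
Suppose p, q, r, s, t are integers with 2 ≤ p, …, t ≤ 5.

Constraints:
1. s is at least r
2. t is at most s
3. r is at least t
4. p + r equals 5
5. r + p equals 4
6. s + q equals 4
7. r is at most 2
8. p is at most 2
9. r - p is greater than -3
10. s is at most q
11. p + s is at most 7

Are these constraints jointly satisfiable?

Unsatisfiable

From constraint 8: p ≤ 2. From constraint 7: r ≤ 2. Hence p + r ≤ 4. But constraint 4 requires p + r = 5, and 5 > 4. Contradiction.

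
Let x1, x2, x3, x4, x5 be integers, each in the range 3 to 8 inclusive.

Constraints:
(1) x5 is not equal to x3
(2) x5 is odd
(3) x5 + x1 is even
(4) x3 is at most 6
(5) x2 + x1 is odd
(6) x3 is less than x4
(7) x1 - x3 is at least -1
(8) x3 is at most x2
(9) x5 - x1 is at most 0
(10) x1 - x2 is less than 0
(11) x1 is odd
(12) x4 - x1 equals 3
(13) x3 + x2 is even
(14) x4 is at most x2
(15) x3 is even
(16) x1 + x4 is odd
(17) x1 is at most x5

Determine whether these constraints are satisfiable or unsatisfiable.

The assignment x1 = 5, x2 = 8, x3 = 6, x4 = 8, x5 = 5 works:
  constraint 7 holds since x1 - x3 = -1.
  constraint 9 holds since x5 - x1 = 0.
The rest check out directly.

Satisfiable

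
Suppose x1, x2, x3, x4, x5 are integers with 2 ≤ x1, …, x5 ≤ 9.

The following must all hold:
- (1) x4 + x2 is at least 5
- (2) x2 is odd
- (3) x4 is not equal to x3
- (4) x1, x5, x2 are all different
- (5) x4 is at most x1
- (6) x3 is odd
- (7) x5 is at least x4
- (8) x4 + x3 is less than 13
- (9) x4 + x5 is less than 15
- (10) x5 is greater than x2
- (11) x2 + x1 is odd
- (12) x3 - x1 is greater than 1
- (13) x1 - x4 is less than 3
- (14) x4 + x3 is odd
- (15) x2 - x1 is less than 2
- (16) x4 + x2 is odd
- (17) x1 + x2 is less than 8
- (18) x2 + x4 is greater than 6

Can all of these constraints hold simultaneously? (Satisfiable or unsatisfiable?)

Satisfiable

One satisfying assignment is x1 = 4, x2 = 3, x3 = 7, x4 = 4, x5 = 9.
For the less obvious constraints — constraint 1: x4 + x2 = 7; constraint 8: x4 + x3 = 11 — and the others hold by inspection.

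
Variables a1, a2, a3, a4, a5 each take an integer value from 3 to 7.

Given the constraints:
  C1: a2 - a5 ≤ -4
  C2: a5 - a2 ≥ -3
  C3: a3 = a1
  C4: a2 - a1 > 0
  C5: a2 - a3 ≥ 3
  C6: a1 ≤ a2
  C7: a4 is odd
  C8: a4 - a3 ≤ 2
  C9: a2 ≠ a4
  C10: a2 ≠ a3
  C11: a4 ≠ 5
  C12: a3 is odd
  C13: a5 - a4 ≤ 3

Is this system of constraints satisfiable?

Constraints 1, 5, 8, and 13 give a2 − a3 ≥ 3, a3 − a4 ≥ -2, a4 − a5 ≥ -3, a5 − a2 ≥ 4.
Adding all 4 inequalities: the left sides telescope to 0, and the right sides sum to 3 + (-2) + (-3) + 4 = 2. So 0 ≥ 2, which is false.

Unsatisfiable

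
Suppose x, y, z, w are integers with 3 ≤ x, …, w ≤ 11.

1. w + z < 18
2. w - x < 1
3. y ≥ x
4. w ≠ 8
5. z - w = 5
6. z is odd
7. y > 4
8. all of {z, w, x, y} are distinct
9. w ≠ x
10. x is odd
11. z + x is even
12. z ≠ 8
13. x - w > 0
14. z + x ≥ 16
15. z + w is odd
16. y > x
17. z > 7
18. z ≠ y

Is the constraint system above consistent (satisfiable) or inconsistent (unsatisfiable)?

Try x = 7, y = 9, z = 11, w = 6.
Check constraint 1: w + z = 17; constraint 2: w - x = -1. The remaining constraints are straightforward to verify.

Satisfiable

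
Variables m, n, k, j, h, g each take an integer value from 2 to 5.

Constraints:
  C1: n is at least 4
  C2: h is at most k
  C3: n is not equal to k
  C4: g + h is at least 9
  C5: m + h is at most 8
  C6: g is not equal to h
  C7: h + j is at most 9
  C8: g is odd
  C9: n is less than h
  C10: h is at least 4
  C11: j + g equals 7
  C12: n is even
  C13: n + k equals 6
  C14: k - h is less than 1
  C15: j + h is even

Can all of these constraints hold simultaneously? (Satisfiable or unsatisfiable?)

Unsatisfiable

From constraint 1: n ≥ 4. From constraints 2 and 10: k ≥ h ≥ 4. Hence n + k ≥ 8. But constraint 13 requires n + k = 6, and 6 < 8. Contradiction.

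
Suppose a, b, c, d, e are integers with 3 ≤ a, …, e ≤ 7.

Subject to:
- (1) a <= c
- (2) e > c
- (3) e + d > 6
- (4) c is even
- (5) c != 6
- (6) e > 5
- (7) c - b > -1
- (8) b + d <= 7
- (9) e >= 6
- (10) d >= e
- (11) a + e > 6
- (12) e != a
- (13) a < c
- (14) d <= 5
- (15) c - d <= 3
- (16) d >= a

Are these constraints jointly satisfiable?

Unsatisfiable

From constraint 6: e ≥ 6. From constraints 10 and 14: e ≤ d and d ≤ 5, so e ≤ 5. But 5 < 6, so no value of e works.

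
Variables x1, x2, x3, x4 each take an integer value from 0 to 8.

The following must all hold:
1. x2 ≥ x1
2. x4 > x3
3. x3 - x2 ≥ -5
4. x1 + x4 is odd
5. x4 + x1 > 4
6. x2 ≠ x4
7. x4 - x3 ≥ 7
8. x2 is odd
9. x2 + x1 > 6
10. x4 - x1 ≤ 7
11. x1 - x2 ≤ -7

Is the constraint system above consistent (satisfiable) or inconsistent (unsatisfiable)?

Constraints 3, 7, 10, and 11 give x3 − x2 ≥ -5, x2 − x1 ≥ 7, x1 − x4 ≥ -7, x4 − x3 ≥ 7.
Adding all 4 inequalities: the left sides telescope to 0, and the right sides sum to (-5) + 7 + (-7) + 7 = 2. So 0 ≥ 2, which is false.

Unsatisfiable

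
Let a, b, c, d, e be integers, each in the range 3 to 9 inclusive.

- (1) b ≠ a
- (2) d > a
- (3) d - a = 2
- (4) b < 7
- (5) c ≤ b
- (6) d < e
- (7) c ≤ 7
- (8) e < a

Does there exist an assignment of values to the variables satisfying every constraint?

Constraints 2, 6, and 8 give d < e, e < a, a < d. Chaining: d < e < a < d, which forces d < d — impossible.

Unsatisfiable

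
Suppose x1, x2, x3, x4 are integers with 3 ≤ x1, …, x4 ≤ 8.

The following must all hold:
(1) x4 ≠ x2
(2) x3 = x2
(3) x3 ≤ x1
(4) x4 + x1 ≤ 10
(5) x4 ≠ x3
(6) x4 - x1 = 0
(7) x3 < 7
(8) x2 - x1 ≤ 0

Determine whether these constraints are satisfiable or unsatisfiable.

Satisfiable

One satisfying assignment is x1 = 5, x2 = 3, x3 = 3, x4 = 5.
For the less obvious constraints — constraint 4: x4 + x1 = 10; constraint 6: x4 - x1 = 0; constraint 8: x2 - x1 = -2 — and the others hold by inspection.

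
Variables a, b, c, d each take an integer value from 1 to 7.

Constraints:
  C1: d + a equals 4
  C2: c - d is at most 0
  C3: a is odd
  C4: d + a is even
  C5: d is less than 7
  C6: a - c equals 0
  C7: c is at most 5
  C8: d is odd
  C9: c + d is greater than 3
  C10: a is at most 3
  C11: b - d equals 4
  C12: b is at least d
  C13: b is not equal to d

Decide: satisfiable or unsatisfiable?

One satisfying assignment is a = 1, b = 7, c = 1, d = 3.
For the less obvious constraints — constraint 1: d + a = 4; constraint 2: c - d = -2 — and the others hold by inspection.

Satisfiable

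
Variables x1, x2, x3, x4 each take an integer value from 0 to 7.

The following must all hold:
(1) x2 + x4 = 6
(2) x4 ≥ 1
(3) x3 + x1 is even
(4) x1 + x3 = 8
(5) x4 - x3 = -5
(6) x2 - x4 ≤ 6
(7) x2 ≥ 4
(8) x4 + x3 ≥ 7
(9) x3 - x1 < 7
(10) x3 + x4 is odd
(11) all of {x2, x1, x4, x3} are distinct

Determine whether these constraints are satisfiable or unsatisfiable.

Setting (x1, x2, x3, x4) = (2, 5, 6, 1) satisfies everything: constraint 1: x2 + x4 = 6; constraint 4: x1 + x3 = 8, and the others follow.

Satisfiable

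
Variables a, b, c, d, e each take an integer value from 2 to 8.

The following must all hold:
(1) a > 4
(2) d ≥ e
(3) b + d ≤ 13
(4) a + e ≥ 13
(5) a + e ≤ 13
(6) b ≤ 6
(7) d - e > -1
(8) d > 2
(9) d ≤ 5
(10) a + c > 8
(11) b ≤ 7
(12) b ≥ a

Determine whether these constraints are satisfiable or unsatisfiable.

From constraints 6 and 12: a ≤ b ≤ 6. From constraints 2 and 9: e ≤ d ≤ 5. Hence a + e ≤ 11. But constraint 4 requires a + e ≥ 13, and 13 > 11. Contradiction.

Unsatisfiable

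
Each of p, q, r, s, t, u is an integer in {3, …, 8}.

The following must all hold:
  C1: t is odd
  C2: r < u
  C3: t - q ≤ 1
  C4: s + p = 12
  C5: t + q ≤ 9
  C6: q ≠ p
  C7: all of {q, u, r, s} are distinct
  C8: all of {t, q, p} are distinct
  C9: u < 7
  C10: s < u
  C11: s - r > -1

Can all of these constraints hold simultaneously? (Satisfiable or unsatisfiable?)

Satisfiable

The assignment p = 7, q = 4, r = 3, s = 5, t = 3, u = 6 works:
  constraint 3 holds since t - q = -1.
  constraint 4 holds since s + p = 12.
  constraint 5 holds since t + q = 7.
The rest check out directly.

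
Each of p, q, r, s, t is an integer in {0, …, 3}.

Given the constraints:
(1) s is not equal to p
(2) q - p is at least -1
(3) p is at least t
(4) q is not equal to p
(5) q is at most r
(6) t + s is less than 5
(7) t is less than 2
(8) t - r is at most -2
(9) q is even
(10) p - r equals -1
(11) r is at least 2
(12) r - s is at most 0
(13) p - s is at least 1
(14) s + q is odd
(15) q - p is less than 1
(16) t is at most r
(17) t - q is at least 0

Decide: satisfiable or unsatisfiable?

Unsatisfiable

Constraints 2, 8, 12, 13, and 17 give r − t ≥ 2, t − q ≥ 0, q − p ≥ -1, p − s ≥ 1, s − r ≥ 0.
Adding all 5 inequalities: the left sides telescope to 0, and the right sides sum to 2 + 0 + (-1) + 1 + 0 = 2. So 0 ≥ 2, which is false.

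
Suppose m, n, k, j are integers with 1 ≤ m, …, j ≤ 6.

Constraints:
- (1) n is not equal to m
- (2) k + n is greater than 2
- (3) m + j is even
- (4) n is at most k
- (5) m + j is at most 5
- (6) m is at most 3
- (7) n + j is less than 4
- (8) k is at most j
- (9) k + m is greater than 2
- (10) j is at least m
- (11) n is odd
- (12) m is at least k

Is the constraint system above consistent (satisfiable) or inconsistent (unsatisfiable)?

Satisfiable

The assignment m = 2, n = 1, k = 2, j = 2 works:
  constraint 2 holds since k + n = 3.
  constraint 5 holds since m + j = 4.
  constraint 7 holds since n + j = 3.
The rest check out directly.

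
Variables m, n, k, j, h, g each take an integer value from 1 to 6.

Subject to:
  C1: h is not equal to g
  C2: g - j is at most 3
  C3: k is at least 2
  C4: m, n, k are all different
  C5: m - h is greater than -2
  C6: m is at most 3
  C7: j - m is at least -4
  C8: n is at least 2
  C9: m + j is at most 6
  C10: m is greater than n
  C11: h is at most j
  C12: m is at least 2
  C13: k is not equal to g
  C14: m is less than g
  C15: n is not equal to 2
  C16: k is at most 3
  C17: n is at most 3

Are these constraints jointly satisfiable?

Constraints 3, 6, 8, 12, 16, and 17 confine each of m, n, k to the 2 values {2, 3}.
Constraint 4 requires all 3 of them to be distinct, but only 2 values are available — impossible by the pigeonhole principle.

Unsatisfiable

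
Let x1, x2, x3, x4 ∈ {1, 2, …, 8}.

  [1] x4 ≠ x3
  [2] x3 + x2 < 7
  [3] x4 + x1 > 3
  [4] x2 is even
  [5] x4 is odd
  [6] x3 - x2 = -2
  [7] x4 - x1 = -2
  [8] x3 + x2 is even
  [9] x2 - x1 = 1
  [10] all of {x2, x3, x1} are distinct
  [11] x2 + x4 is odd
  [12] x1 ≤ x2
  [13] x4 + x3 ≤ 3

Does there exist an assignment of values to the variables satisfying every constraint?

Satisfiable

Setting (x1, x2, x3, x4) = (3, 4, 2, 1) satisfies everything: constraint 2: x3 + x2 = 6; constraint 3: x4 + x1 = 4; constraint 6: x3 - x2 = -2, and the others follow.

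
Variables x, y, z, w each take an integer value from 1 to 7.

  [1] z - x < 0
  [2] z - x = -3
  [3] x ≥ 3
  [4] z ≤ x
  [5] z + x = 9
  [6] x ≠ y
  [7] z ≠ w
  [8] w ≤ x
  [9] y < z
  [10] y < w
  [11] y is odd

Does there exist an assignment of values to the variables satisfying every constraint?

Satisfiable

Try x = 6, y = 1, z = 3, w = 6.
Check constraint 1: z - x = -3; constraint 2: z - x = -3; constraint 5: z + x = 9. The remaining constraints are straightforward to verify.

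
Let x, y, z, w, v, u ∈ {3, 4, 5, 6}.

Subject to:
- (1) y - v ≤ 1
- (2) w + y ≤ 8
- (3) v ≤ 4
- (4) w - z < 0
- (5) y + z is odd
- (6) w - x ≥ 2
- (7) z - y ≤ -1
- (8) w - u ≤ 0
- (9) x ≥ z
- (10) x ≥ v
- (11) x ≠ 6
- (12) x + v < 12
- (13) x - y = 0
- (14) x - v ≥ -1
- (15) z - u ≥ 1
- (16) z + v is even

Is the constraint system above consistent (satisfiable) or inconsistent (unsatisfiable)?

Constraints 1, 6, 7, 8, 14, and 15 give z − u ≥ 1, u − w ≥ 0, w − x ≥ 2, x − v ≥ -1, v − y ≥ -1, y − z ≥ 1.
Adding all 6 inequalities: the left sides telescope to 0, and the right sides sum to 1 + 0 + 2 + (-1) + (-1) + 1 = 2. So 0 ≥ 2, which is false.

Unsatisfiable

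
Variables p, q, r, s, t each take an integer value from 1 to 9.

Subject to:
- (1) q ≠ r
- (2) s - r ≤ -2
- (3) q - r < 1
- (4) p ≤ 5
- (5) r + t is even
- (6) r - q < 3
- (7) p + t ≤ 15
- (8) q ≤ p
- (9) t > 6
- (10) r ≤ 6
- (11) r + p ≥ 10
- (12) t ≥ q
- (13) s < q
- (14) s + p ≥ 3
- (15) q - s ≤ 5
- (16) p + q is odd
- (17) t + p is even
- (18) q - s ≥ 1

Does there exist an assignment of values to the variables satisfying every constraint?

The assignment p = 5, q = 4, r = 5, s = 1, t = 7 works:
  constraint 2 holds since s - r = -4.
  constraint 3 holds since q - r = -1.
  constraint 6 holds since r - q = 1.
The rest check out directly.

Satisfiable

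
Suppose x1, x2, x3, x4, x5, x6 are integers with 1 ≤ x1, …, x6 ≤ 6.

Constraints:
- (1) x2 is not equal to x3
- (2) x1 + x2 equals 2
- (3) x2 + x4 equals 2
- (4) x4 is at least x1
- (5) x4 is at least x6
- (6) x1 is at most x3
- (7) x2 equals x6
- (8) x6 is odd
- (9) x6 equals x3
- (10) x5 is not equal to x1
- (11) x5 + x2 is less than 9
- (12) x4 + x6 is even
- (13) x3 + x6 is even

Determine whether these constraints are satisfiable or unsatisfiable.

Unsatisfiable

From constraints 7 and 9, x2 = x6 = x3, so x2 = x3. But constraint 1 says x2 ≠ x3. Contradiction.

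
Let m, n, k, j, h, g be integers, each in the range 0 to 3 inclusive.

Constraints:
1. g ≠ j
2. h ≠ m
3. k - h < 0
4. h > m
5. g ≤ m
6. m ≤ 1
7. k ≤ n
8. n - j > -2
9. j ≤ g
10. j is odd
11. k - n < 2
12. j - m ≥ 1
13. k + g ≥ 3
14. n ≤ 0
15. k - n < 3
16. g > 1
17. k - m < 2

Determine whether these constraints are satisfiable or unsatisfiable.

Unsatisfiable

From constraints 7 and 14: k ≤ n ≤ 0. From constraints 5 and 6: g ≤ m ≤ 1. Hence k + g ≤ 1. But constraint 13 requires k + g ≥ 3, and 3 > 1. Contradiction.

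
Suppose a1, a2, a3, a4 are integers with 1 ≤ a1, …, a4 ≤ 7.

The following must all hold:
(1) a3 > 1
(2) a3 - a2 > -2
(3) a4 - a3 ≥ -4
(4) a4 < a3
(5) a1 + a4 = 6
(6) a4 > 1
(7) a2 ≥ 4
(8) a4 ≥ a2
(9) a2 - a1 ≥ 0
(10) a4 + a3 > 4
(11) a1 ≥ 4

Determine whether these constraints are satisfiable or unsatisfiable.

From constraint 11: a1 ≥ 4. From constraints 7 and 8: a4 ≥ a2 ≥ 4. Hence a1 + a4 ≥ 8. But constraint 5 requires a1 + a4 = 6, and 6 < 8. Contradiction.

Unsatisfiable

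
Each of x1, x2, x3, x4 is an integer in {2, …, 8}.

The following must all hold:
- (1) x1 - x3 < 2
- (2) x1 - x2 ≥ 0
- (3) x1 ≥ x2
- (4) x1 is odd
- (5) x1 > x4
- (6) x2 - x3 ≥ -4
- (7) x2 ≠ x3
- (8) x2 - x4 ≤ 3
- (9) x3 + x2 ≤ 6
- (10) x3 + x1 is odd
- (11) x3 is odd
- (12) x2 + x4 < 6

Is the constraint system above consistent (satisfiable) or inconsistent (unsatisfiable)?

Constraint 11 makes x3 odd and constraint 4 makes x1 odd, so x3 + x1 must be even. Constraint 10 says x3 + x1 is odd — contradiction.

Unsatisfiable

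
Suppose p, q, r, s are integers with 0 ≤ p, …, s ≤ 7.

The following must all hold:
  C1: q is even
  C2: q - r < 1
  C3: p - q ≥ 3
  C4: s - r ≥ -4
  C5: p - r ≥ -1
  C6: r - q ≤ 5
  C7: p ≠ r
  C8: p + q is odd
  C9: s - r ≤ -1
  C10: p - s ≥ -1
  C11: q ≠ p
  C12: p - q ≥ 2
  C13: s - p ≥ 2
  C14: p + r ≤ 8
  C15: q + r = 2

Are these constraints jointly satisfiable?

Unsatisfiable

Constraints 3, 6, 9, and 13 give q − r ≥ -5, r − s ≥ 1, s − p ≥ 2, p − q ≥ 3.
Adding all 4 inequalities: the left sides telescope to 0, and the right sides sum to (-5) + 1 + 2 + 3 = 1. So 0 ≥ 1, which is false.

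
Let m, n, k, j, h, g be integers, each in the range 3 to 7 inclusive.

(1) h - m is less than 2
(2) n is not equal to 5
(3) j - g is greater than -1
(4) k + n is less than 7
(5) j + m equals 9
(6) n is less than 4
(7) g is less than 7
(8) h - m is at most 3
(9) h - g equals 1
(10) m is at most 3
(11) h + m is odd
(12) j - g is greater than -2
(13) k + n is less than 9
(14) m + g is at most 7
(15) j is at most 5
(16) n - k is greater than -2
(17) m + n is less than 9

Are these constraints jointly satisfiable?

Unsatisfiable

From constraint 15: j ≤ 5. From constraint 10: m ≤ 3. Hence j + m ≤ 8. But constraint 5 requires j + m = 9, and 9 > 8. Contradiction.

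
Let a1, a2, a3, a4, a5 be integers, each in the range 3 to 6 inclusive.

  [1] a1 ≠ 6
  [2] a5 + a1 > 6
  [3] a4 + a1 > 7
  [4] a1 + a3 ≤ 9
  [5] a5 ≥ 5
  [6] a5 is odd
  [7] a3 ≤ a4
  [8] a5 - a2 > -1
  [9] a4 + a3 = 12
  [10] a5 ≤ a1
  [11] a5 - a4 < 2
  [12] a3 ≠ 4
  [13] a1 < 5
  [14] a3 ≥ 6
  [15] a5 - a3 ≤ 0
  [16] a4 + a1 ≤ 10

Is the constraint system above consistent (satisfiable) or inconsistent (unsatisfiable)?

Unsatisfiable

From constraints 7 and 14: a4 ≥ a3 ≥ 6. From constraints 5 and 10: a1 ≥ a5 ≥ 5. Hence a4 + a1 ≥ 11. But constraint 16 requires a4 + a1 ≤ 10, and 10 < 11. Contradiction.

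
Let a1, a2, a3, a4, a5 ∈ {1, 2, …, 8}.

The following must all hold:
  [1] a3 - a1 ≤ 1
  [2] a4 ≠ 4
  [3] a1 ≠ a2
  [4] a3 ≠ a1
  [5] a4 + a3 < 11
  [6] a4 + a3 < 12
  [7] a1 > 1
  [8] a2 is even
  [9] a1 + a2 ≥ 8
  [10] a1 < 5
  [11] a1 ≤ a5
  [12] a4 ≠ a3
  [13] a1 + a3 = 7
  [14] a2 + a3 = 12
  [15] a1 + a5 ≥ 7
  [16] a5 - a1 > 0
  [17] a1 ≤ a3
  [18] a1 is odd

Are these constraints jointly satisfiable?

Satisfiable

Setting (a1, a2, a3, a4, a5) = (3, 8, 4, 6, 5) satisfies everything: constraint 1: a3 - a1 = 1; constraint 5: a4 + a3 = 10, and the others follow.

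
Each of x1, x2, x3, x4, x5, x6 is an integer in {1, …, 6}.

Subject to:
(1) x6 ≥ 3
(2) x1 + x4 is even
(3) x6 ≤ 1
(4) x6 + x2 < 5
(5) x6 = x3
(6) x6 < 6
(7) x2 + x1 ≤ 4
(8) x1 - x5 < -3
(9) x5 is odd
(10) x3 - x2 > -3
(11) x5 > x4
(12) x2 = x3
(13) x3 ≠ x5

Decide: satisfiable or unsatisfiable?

Unsatisfiable

From constraint 1: x6 ≥ 3. From constraint 3: x6 ≤ 1. But 1 < 3, so no value of x6 works.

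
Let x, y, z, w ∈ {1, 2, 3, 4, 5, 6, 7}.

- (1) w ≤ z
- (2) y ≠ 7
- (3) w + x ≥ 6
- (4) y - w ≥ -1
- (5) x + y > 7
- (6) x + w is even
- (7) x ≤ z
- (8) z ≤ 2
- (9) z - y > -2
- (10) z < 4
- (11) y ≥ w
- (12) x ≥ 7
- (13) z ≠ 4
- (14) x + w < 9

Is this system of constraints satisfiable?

Unsatisfiable

From constraint 12: x ≥ 7. From constraints 7 and 8: x ≤ z and z ≤ 2, so x ≤ 2. But 2 < 7, so no value of x works.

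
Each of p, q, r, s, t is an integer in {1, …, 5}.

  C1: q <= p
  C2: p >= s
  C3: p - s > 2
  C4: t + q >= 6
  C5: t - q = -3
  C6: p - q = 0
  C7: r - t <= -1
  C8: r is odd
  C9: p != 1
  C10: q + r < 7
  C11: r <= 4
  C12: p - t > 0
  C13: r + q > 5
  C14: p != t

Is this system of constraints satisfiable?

Satisfiable

One satisfying assignment is p = 5, q = 5, r = 1, s = 1, t = 2.
For the less obvious constraints — constraint 3: p - s = 4; constraint 4: t + q = 7 — and the others hold by inspection.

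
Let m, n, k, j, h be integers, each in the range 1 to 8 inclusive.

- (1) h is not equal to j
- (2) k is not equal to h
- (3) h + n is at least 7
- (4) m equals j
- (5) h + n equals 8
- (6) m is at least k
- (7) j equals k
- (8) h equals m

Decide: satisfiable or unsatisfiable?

From constraints 4 and 8, h = m = j, so h = j. But constraint 1 says h ≠ j. Contradiction.

Unsatisfiable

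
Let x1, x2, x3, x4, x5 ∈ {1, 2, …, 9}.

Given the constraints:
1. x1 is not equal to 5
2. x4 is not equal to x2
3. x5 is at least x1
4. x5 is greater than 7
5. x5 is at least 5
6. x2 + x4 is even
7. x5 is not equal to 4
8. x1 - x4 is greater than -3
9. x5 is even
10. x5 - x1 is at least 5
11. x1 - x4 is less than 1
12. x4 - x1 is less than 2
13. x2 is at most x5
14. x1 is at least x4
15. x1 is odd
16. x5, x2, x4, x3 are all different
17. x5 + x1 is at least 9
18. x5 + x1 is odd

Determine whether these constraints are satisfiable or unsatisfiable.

One satisfying assignment is x1 = 1, x2 = 3, x3 = 6, x4 = 1, x5 = 8.
For the less obvious constraints — constraint 8: x1 - x4 = 0; constraint 10: x5 - x1 = 7; constraint 11: x1 - x4 = 0 — and the others hold by inspection.

Satisfiable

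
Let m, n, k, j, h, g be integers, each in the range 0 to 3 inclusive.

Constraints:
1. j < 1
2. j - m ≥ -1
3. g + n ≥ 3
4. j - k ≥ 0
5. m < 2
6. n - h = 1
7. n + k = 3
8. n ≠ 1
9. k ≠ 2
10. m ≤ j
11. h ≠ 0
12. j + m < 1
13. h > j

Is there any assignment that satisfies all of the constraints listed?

Setting (m, n, k, j, h, g) = (0, 3, 0, 0, 2, 0) satisfies everything: constraint 2: j - m = 0; constraint 3: g + n = 3; constraint 4: j - k = 0, and the others follow.

Satisfiable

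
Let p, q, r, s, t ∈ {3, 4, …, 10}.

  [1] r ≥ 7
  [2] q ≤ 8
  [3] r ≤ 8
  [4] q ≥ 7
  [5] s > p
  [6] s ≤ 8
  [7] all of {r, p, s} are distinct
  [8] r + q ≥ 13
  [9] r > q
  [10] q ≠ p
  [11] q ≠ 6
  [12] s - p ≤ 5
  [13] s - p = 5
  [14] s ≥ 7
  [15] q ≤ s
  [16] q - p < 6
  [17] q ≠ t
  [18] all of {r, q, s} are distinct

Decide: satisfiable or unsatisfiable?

Constraints 1, 2, 3, 4, 6, and 14 confine each of r, q, s to the 2 values {7, 8}.
Constraint 18 requires all 3 of them to be distinct, but only 2 values are available — impossible by the pigeonhole principle.

Unsatisfiable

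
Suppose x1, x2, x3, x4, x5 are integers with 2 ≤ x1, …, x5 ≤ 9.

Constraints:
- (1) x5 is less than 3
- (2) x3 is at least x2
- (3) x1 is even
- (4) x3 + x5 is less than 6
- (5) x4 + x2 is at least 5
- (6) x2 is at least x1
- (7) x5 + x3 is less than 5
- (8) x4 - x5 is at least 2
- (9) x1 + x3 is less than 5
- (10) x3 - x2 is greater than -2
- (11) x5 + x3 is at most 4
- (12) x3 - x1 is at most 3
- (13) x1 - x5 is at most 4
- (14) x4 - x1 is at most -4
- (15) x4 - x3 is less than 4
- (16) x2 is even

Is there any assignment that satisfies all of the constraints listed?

Constraints 8, 13, and 14 give x4 − x5 ≥ 2, x5 − x1 ≥ -4, x1 − x4 ≥ 4.
Adding all 3 inequalities: the left sides telescope to 0, and the right sides sum to 2 + (-4) + 4 = 2. So 0 ≥ 2, which is false.

Unsatisfiable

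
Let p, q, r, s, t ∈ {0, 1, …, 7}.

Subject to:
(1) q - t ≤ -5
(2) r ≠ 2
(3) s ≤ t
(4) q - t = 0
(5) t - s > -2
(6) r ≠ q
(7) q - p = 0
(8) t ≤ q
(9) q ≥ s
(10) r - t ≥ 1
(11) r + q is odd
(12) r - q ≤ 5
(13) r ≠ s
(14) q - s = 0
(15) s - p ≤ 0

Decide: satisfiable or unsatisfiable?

Constraints 1, 10, and 12 give t − q ≥ 5, q − r ≥ -5, r − t ≥ 1.
Adding all 3 inequalities: the left sides telescope to 0, and the right sides sum to 5 + (-5) + 1 = 1. So 0 ≥ 1, which is false.

Unsatisfiable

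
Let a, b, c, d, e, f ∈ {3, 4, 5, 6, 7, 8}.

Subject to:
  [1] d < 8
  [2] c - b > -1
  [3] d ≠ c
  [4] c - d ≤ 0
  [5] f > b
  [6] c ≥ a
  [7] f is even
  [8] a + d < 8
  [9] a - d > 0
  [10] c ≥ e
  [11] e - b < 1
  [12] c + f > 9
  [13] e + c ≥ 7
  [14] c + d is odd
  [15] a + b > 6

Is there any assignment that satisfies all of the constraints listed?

Unsatisfiable

Constraints 4, 6, and 9 give a ≤ c, c ≤ d, d < a. Chaining: a ≤ c ≤ d < a, which forces a < a — impossible.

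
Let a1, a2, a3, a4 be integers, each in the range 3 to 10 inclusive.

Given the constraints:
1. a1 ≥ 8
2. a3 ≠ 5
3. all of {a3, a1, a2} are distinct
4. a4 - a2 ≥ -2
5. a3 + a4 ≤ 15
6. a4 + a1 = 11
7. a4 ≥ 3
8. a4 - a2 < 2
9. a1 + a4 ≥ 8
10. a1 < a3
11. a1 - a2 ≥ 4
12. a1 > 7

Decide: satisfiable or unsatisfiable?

Satisfiable

Try a1 = 8, a2 = 3, a3 = 9, a4 = 3.
Check constraint 4: a4 - a2 = 0; constraint 5: a3 + a4 = 12. The remaining constraints are straightforward to verify.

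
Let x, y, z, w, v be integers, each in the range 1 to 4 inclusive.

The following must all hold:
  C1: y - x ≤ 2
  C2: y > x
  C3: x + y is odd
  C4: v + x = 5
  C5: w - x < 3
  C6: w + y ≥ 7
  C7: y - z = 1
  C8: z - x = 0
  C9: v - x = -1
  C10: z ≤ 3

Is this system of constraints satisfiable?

Satisfiable

Setting (x, y, z, w, v) = (3, 4, 3, 3, 2) satisfies everything: constraint 1: y - x = 1; constraint 4: v + x = 5, and the others follow.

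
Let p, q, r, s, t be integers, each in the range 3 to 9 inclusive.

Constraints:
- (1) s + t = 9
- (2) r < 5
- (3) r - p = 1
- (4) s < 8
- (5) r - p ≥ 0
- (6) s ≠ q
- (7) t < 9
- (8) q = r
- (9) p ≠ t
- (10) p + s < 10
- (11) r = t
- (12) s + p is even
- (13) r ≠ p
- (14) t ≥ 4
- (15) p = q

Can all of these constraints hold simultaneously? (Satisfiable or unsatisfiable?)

Unsatisfiable

From constraints 8, 11, and 15, p = q = r = t, so p = t. But constraint 9 says p ≠ t. Contradiction.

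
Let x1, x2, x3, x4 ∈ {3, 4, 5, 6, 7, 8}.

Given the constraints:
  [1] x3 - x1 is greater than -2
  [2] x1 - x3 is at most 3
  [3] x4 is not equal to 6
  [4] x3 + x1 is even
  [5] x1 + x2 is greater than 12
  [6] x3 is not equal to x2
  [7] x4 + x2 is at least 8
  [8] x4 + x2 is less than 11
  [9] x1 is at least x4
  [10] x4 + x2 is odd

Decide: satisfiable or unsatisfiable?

Take x1 = 8, x2 = 6, x3 = 8, x4 = 3. Then constraint 1: x3 - x1 = 0; constraint 2: x1 - x3 = 0, and every other listed constraint is also met.

Satisfiable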